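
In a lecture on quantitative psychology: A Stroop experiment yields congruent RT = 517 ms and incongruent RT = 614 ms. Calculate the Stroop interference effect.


Stroop effect = RT(incongruent) - RT(congruent)
= 614 - 517
= 97 ms


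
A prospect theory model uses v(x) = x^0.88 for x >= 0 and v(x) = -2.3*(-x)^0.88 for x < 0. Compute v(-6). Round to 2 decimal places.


Since x = -6 < 0, use v(x) = -lambda*(-x)^alpha
(-x) = 6
6^0.88 = 4.8392
v(-6) = -2.3 * 4.8392
= -11.13


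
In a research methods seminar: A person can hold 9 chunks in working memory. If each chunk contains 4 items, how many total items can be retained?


Total items = chunks * items_per_chunk
= 9 * 4
= 36


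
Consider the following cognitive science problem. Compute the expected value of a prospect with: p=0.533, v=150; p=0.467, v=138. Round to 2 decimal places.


EU = sum(p_i * v_i)
0.533 * 150 = 79.95
0.467 * 138 = 64.446
EU = 79.95 + 64.446
= 144.40


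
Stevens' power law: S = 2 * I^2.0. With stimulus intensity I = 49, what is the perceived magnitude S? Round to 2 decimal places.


S = 2 * 49^2.0
49^2.0 = 2401.0
S = 2 * 2401.0
= 4802.00


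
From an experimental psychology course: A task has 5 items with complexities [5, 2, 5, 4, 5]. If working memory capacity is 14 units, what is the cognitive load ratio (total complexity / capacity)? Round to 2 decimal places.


Total complexity = 5 + 2 + 5 + 4 + 5 = 21
Load = total / capacity = 21 / 14
= 1.50


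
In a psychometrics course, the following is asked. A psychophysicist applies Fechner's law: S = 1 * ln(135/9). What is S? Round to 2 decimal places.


S = 1 * ln(135/9)
I/I0 = 15.0
ln(15.0) = 2.7081
S = 1 * 2.7081
= 2.71


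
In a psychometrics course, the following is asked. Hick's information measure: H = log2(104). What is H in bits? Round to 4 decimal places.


H = log2(n)
H = log2(104)
= 6.7004


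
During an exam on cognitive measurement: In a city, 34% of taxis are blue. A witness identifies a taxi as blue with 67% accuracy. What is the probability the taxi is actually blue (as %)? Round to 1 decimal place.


P(blue | says blue) = P(says blue | blue)*P(blue) / [P(says blue | blue)*P(blue) + P(says blue | not blue)*P(not blue)]
Numerator = 0.67 * 0.34 = 0.2278
False identification = 0.33 * 0.66 = 0.2178
P = 0.2278 / (0.2278 + 0.2178)
= 0.2278 / 0.4456
As percentage = 51.1


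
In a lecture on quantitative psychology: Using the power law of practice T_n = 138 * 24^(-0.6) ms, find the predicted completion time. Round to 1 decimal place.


T_n = 138 * 24^(-0.6)
24^(-0.6) = 0.14855
T_n = 138 * 0.14855
= 20.5 ms


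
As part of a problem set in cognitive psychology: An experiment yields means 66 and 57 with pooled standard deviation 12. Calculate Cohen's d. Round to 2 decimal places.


Cohen's d = (M1 - M2) / S_pooled
= (66 - 57) / 12
= 9 / 12
= 0.75


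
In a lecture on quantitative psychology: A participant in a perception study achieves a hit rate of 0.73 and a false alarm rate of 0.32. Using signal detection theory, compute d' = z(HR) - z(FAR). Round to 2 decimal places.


d' = z(HR) - z(FAR)
z(0.73) = 0.6128
z(0.32) = -0.4677
d' = 0.6128 - -0.4677
= 1.08


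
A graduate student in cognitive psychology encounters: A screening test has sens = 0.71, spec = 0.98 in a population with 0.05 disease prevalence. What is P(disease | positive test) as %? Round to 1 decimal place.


PPV = (sens * prev) / (sens * prev + (1-spec) * (1-prev))
Numerator = 0.71 * 0.05 = 0.0355
P(positive and no disease) = (1 - spec) * (1 - prev) = (1 - 0.98) * (1 - 0.05) = 0.019
Denominator = 0.0355 + 0.019 = 0.0545
PPV = 0.0355 / 0.0545 = 0.651376
As percentage = 65.1


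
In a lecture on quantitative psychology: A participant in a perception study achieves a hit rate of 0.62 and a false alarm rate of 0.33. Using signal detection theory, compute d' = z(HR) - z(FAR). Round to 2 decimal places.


d' = z(HR) - z(FAR)
z(0.62) = 0.3055
z(0.33) = -0.4399
d' = 0.3055 - -0.4399
= 0.75


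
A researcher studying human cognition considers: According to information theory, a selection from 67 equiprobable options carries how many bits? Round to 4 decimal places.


H = log2(n)
H = log2(67)
= 6.0661


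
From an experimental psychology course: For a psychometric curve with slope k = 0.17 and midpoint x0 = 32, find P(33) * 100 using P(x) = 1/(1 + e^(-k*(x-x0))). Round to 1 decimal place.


P(x) = 1/(1 + e^(-0.17*(33 - 32)))
Exponent = -0.17 * 1 = -0.17
e^(-0.17) = 0.843665
P = 1/(1 + 0.843665) = 0.542398
Percentage = 54.2


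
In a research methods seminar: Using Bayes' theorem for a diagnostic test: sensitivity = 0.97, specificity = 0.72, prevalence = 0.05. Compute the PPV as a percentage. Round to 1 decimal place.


PPV = (sens * prev) / (sens * prev + (1-spec) * (1-prev))
Numerator = 0.97 * 0.05 = 0.0485
P(positive and no disease) = (1 - spec) * (1 - prev) = (1 - 0.72) * (1 - 0.05) = 0.266
Denominator = 0.0485 + 0.266 = 0.3145
PPV = 0.0485 / 0.3145 = 0.154213
As percentage = 15.4


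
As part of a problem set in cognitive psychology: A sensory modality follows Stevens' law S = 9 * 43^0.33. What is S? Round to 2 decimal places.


S = 9 * 43^0.33
43^0.33 = 3.4597
S = 9 * 3.4597
= 31.14


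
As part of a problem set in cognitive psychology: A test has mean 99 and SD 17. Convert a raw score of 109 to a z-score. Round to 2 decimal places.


z = (X - mu) / sigma
= (109 - 99) / 17
= 10 / 17
= 0.59


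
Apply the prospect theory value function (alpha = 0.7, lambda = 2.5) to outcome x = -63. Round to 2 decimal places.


Since x = -63 < 0, use v(x) = -lambda*(-x)^alpha
(-x) = 63
63^0.7 = 18.1777
v(-63) = -2.5 * 18.1777
= -45.44


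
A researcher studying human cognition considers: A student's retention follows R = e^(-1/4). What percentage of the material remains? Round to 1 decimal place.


R = e^(-t/S)
-t/S = -1/4 = -0.25
R = e^(-0.25) = 0.778801
Percentage = 0.778801 * 100
= 77.9


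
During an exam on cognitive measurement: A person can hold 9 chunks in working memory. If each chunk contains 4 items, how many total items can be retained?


Total items = chunks * items_per_chunk
= 9 * 4
= 36


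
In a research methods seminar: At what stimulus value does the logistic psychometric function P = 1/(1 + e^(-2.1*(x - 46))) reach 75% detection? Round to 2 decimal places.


At P = 0.75: 0.75 = 1/(1 + e^(-k*(x-x0)))
Solving: e^(-k*(x-x0)) = 1/3
x = x0 + ln(3)/k
ln(3) = 1.0986
x = 46 + 1.0986/2.1
= 46 + 0.5231
= 46.52


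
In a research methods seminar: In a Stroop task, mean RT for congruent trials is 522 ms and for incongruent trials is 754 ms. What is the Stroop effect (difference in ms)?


Stroop effect = RT(incongruent) - RT(congruent)
= 754 - 522
= 232 ms


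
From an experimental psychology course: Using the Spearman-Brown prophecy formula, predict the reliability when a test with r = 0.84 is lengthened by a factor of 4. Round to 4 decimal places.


r_new = n*r / (1 + (n-1)*r)
Numerator = 4 * 0.84 = 3.36
Denominator = 1 + 3 * 0.84 = 3.52
r_new = 3.36 / 3.52
= 0.9545


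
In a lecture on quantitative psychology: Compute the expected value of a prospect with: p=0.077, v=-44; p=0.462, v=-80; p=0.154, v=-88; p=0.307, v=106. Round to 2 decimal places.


EU = sum(p_i * v_i)
0.077 * -44 = -3.388
0.462 * -80 = -36.96
0.154 * -88 = -13.552
0.307 * 106 = 32.542
EU = -3.388 + -36.96 + -13.552 + 32.542
= -21.36


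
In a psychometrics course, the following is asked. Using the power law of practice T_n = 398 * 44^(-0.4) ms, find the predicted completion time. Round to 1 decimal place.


T_n = 398 * 44^(-0.4)
44^(-0.4) = 0.220099
T_n = 398 * 0.220099
= 87.6 ms


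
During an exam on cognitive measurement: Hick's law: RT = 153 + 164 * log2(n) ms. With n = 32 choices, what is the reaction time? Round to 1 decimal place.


RT = 153 + 164 * log2(32)
log2(32) = 5.0
RT = 153 + 164 * 5.0
= 153 + 820.0
= 973.0 ms


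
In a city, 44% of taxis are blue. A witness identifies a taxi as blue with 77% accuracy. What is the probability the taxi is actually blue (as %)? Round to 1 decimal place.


P(blue | says blue) = P(says blue | blue)*P(blue) / [P(says blue | blue)*P(blue) + P(says blue | not blue)*P(not blue)]
Numerator = 0.77 * 0.44 = 0.3388
False identification = 0.23 * 0.56 = 0.1288
P = 0.3388 / (0.3388 + 0.1288)
= 0.3388 / 0.4676
As percentage = 72.5


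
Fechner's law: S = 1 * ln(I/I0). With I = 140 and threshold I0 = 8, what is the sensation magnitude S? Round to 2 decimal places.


S = 1 * ln(140/8)
I/I0 = 17.5
ln(17.5) = 2.8622
S = 1 * 2.8622
= 2.86


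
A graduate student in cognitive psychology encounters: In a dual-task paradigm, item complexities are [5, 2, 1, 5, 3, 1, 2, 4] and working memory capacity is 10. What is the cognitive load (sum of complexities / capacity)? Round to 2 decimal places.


Total complexity = 5 + 2 + 1 + 5 + 3 + 1 + 2 + 4 = 23
Load = total / capacity = 23 / 10
= 2.30


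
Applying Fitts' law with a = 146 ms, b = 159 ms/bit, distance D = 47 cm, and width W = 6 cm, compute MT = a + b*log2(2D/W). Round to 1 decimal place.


MT = 146 + 159 * log2(2*47/6)
2D/W = 15.666667
log2(15.666667) = 3.9696
MT = 146 + 159 * 3.9696
= 777.2 ms


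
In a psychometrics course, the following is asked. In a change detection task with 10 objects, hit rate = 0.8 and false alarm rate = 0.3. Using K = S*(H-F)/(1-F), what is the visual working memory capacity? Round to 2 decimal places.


K = S * (H - F) / (1 - F)
H - F = 0.5
1 - F = 0.7
K = 10 * 0.5 / 0.7
= 7.14


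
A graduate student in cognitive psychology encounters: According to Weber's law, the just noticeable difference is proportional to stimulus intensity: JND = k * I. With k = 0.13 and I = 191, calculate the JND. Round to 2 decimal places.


JND = k * I
JND = 0.13 * 191
= 24.83


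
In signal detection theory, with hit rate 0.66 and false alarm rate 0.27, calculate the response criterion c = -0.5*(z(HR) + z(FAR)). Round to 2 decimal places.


c = -0.5 * (z(HR) + z(FAR))
z(0.66) = 0.4125
z(0.27) = -0.6128
c = -0.5 * (0.4125 + -0.6128)
= -0.5 * -0.2003
= 0.10


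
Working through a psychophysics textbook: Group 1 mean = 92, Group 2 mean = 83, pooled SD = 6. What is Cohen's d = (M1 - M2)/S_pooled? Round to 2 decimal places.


Cohen's d = (M1 - M2) / S_pooled
= (92 - 83) / 6
= 9 / 6
= 1.50


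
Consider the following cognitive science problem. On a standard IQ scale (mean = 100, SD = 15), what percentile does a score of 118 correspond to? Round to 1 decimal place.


z = (IQ - mean) / SD
z = (118 - 100) / 15 = 1.2
Percentile = Phi(1.2) * 100
Phi(1.2) = 0.88493
= 88.5


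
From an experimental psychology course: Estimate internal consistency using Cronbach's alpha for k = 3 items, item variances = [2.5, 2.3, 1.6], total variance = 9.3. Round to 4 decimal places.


alpha = (k/(k-1)) * (1 - sum(s_i^2)/s_total^2)
sum(item variances) = 6.4
k/(k-1) = 3/2 = 1.5
1 - 6.4/9.3 = 1 - 0.688172 = 0.311828
alpha = 1.5 * 0.311828
= 0.4677


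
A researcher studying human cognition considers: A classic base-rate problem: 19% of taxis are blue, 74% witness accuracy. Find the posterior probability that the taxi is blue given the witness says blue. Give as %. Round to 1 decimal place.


P(blue | says blue) = P(says blue | blue)*P(blue) / [P(says blue | blue)*P(blue) + P(says blue | not blue)*P(not blue)]
Numerator = 0.74 * 0.19 = 0.1406
False identification = 0.26 * 0.81 = 0.2106
P = 0.1406 / (0.1406 + 0.2106)
= 0.1406 / 0.3512
As percentage = 40.0


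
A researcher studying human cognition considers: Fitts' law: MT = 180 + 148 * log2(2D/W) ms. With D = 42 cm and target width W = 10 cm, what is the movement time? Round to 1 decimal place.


MT = 180 + 148 * log2(2*42/10)
2D/W = 8.4
log2(8.4) = 3.0704
MT = 180 + 148 * 3.0704
= 634.4 ms


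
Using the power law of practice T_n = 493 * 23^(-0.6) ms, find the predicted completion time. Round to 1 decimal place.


T_n = 493 * 23^(-0.6)
23^(-0.6) = 0.152392
T_n = 493 * 0.152392
= 75.1 ms


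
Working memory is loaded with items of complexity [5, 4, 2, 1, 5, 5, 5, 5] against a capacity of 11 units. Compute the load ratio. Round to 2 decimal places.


Total complexity = 5 + 4 + 2 + 1 + 5 + 5 + 5 + 5 = 32
Load = total / capacity = 32 / 11
= 2.91


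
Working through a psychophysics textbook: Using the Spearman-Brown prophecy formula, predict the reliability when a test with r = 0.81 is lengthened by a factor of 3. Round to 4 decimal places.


r_new = n*r / (1 + (n-1)*r)
Numerator = 3 * 0.81 = 2.43
Denominator = 1 + 2 * 0.81 = 2.62
r_new = 2.43 / 2.62
= 0.9275


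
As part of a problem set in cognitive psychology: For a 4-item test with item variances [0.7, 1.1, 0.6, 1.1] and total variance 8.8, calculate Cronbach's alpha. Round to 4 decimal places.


alpha = (k/(k-1)) * (1 - sum(s_i^2)/s_total^2)
sum(item variances) = 3.5
k/(k-1) = 4/3 = 1.333333
1 - 3.5/8.8 = 1 - 0.397727 = 0.602273
alpha = 1.333333 * 0.602273
= 0.8030


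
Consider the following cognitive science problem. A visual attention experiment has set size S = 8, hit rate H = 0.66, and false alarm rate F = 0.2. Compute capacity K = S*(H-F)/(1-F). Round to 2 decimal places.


K = S * (H - F) / (1 - F)
H - F = 0.46
1 - F = 0.8
K = 8 * 0.46 / 0.8
= 4.60


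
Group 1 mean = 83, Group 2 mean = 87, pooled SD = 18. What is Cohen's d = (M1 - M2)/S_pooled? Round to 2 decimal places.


Cohen's d = (M1 - M2) / S_pooled
= (83 - 87) / 18
= -4 / 18
= -0.22


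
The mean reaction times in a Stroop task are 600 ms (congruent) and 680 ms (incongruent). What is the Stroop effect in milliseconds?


Stroop effect = RT(incongruent) - RT(congruent)
= 680 - 600
= 80 ms


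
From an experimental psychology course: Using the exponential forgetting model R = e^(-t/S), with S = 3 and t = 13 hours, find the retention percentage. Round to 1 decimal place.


R = e^(-t/S)
-t/S = -13/3 = -4.333333
R = e^(-4.333333) = 0.013124
Percentage = 0.013124 * 100
= 1.3


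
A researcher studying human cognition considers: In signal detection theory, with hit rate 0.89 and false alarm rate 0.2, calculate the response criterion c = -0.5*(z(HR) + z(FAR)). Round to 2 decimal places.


c = -0.5 * (z(HR) + z(FAR))
z(0.89) = 1.2265
z(0.2) = -0.8416
c = -0.5 * (1.2265 + -0.8416)
= -0.5 * 0.3849
= -0.19


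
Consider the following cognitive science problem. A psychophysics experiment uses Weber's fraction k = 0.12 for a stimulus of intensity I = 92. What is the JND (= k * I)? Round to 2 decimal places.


JND = k * I
JND = 0.12 * 92
= 11.04


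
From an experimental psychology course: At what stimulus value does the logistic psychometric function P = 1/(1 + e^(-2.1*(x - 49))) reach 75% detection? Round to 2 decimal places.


At P = 0.75: 0.75 = 1/(1 + e^(-k*(x-x0)))
Solving: e^(-k*(x-x0)) = 1/3
x = x0 + ln(3)/k
ln(3) = 1.0986
x = 49 + 1.0986/2.1
= 49 + 0.5231
= 49.52


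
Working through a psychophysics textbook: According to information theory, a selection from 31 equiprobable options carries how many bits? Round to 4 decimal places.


H = log2(n)
H = log2(31)
= 4.9542


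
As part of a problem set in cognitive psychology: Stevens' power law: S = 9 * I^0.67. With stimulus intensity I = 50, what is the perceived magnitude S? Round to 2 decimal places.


S = 9 * 50^0.67
50^0.67 = 13.7502
S = 9 * 13.7502
= 123.75


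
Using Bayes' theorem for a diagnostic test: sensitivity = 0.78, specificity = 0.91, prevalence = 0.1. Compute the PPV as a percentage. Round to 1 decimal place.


PPV = (sens * prev) / (sens * prev + (1-spec) * (1-prev))
Numerator = 0.78 * 0.1 = 0.078
P(positive and no disease) = (1 - spec) * (1 - prev) = (1 - 0.91) * (1 - 0.1) = 0.081
Denominator = 0.078 + 0.081 = 0.159
PPV = 0.078 / 0.159 = 0.490566
As percentage = 49.1


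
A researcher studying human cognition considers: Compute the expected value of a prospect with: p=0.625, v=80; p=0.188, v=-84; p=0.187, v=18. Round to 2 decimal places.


EU = sum(p_i * v_i)
0.625 * 80 = 50.0
0.188 * -84 = -15.792
0.187 * 18 = 3.366
EU = 50.0 + -15.792 + 3.366
= 37.57


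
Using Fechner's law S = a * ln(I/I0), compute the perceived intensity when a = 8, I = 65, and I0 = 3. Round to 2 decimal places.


S = 8 * ln(65/3)
I/I0 = 21.666667
ln(21.666667) = 3.0758
S = 8 * 3.0758
= 24.61


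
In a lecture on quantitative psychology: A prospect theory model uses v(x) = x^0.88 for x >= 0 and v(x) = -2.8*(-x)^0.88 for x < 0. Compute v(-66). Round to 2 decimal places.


Since x = -66 < 0, use v(x) = -lambda*(-x)^alpha
(-x) = 66
66^0.88 = 39.9207
v(-66) = -2.8 * 39.9207
= -111.78


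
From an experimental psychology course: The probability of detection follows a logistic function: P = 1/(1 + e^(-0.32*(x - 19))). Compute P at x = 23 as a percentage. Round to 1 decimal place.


P(x) = 1/(1 + e^(-0.32*(23 - 19)))
Exponent = -0.32 * 4 = -1.28
e^(-1.28) = 0.278037
P = 1/(1 + 0.278037) = 0.78245
Percentage = 78.2


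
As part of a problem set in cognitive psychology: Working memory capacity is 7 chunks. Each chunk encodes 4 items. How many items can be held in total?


Total items = chunks * items_per_chunk
= 7 * 4
= 28


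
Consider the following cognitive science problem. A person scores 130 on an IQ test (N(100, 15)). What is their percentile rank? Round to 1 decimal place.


z = (IQ - mean) / SD
z = (130 - 100) / 15 = 2.0
Percentile = Phi(2.0) * 100
Phi(2.0) = 0.97725
= 97.7


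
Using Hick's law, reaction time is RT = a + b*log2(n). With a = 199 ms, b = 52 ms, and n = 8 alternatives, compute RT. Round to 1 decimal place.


RT = 199 + 52 * log2(8)
log2(8) = 3.0
RT = 199 + 52 * 3.0
= 199 + 156.0
= 355.0 ms


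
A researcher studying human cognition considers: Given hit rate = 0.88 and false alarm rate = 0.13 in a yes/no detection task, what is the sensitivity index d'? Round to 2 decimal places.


d' = z(HR) - z(FAR)
z(0.88) = 1.175
z(0.13) = -1.1264
d' = 1.175 - -1.1264
= 2.30


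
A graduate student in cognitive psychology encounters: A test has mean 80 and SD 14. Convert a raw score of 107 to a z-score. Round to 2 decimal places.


z = (X - mu) / sigma
= (107 - 80) / 14
= 27 / 14
= 1.93


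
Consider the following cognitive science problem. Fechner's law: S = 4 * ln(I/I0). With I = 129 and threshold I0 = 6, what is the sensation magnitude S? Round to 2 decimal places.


S = 4 * ln(129/6)
I/I0 = 21.5
ln(21.5) = 3.0681
S = 4 * 3.0681
= 12.27


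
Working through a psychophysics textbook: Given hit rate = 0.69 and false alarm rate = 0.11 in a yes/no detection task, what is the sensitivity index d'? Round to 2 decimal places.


d' = z(HR) - z(FAR)
z(0.69) = 0.4959
z(0.11) = -1.2265
d' = 0.4959 - -1.2265
= 1.72


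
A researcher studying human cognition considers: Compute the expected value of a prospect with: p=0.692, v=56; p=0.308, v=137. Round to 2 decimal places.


EU = sum(p_i * v_i)
0.692 * 56 = 38.752
0.308 * 137 = 42.196
EU = 38.752 + 42.196
= 80.95


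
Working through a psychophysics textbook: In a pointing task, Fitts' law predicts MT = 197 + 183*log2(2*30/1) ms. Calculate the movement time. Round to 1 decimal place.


MT = 197 + 183 * log2(2*30/1)
2D/W = 60.0
log2(60.0) = 5.9069
MT = 197 + 183 * 5.9069
= 1278.0 ms


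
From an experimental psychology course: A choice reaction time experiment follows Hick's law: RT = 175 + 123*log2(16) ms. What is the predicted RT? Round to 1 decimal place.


RT = 175 + 123 * log2(16)
log2(16) = 4.0
RT = 175 + 123 * 4.0
= 175 + 492.0
= 667.0 ms


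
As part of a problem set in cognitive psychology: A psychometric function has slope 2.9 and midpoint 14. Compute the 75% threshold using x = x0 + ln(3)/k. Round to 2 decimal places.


At P = 0.75: 0.75 = 1/(1 + e^(-k*(x-x0)))
Solving: e^(-k*(x-x0)) = 1/3
x = x0 + ln(3)/k
ln(3) = 1.0986
x = 14 + 1.0986/2.9
= 14 + 0.3788
= 14.38


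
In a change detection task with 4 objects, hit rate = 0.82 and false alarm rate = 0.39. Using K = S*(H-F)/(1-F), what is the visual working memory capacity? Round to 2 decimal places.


K = S * (H - F) / (1 - F)
H - F = 0.43
1 - F = 0.61
K = 4 * 0.43 / 0.61
= 2.82


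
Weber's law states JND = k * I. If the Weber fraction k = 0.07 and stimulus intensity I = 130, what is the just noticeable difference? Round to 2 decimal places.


JND = k * I
JND = 0.07 * 130
= 9.10


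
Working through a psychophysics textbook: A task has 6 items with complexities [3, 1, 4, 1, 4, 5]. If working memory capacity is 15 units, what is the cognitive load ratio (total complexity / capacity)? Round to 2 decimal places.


Total complexity = 3 + 1 + 4 + 1 + 4 + 5 = 18
Load = total / capacity = 18 / 15
= 1.20


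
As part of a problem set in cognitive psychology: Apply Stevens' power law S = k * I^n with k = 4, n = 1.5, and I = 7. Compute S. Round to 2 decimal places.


S = 4 * 7^1.5
7^1.5 = 18.5203
S = 4 * 18.5203
= 74.08


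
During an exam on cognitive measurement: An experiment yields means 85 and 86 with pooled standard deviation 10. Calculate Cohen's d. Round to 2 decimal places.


Cohen's d = (M1 - M2) / S_pooled
= (85 - 86) / 10
= -1 / 10
= -0.10


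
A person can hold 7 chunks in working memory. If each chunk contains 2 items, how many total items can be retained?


Total items = chunks * items_per_chunk
= 7 * 2
= 14


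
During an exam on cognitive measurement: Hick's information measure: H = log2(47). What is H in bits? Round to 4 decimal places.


H = log2(n)
H = log2(47)
= 5.5546


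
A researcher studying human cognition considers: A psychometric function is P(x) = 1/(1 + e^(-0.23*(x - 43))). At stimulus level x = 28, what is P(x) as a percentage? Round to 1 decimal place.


P(x) = 1/(1 + e^(-0.23*(28 - 43)))
Exponent = -0.23 * -15 = 3.45
e^(3.45) = 31.500392
P = 1/(1 + 31.500392) = 0.030769
Percentage = 3.1


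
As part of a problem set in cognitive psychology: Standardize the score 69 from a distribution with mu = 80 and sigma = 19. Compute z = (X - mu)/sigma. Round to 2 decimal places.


z = (X - mu) / sigma
= (69 - 80) / 19
= -11 / 19
= -0.58


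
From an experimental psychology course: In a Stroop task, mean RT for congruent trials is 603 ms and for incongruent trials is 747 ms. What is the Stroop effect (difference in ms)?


Stroop effect = RT(incongruent) - RT(congruent)
= 747 - 603
= 144 ms


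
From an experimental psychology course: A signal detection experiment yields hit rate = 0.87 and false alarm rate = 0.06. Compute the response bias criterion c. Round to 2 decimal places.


c = -0.5 * (z(HR) + z(FAR))
z(0.87) = 1.1264
z(0.06) = -1.5548
c = -0.5 * (1.1264 + -1.5548)
= -0.5 * -0.4284
= 0.21


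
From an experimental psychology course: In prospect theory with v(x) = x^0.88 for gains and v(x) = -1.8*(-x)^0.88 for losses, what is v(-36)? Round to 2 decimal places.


Since x = -36 < 0, use v(x) = -lambda*(-x)^alpha
(-x) = 36
36^0.88 = 23.4178
v(-36) = -1.8 * 23.4178
= -42.15


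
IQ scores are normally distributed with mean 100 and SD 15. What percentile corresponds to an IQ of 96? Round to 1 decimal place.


z = (IQ - mean) / SD
z = (96 - 100) / 15 = -0.2667
Percentile = Phi(-0.2667) * 100
Phi(-0.2667) = 0.39485
= 39.5


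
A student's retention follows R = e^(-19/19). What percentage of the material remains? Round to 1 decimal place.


R = e^(-t/S)
-t/S = -19/19 = -1.0
R = e^(-1.0) = 0.367879
Percentage = 0.367879 * 100
= 36.8


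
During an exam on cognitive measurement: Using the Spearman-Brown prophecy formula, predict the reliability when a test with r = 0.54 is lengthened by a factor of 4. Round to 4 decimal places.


r_new = n*r / (1 + (n-1)*r)
Numerator = 4 * 0.54 = 2.16
Denominator = 1 + 3 * 0.54 = 2.62
r_new = 2.16 / 2.62
= 0.8244


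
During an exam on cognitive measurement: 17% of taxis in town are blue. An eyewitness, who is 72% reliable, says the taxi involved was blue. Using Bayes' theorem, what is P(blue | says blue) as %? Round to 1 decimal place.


P(blue | says blue) = P(says blue | blue)*P(blue) / [P(says blue | blue)*P(blue) + P(says blue | not blue)*P(not blue)]
Numerator = 0.72 * 0.17 = 0.1224
False identification = 0.28 * 0.83 = 0.2324
P = 0.1224 / (0.1224 + 0.2324)
= 0.1224 / 0.3548
As percentage = 34.5


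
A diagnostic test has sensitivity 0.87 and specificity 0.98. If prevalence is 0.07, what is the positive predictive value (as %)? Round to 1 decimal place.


PPV = (sens * prev) / (sens * prev + (1-spec) * (1-prev))
Numerator = 0.87 * 0.07 = 0.0609
P(positive and no disease) = (1 - spec) * (1 - prev) = (1 - 0.98) * (1 - 0.07) = 0.0186
Denominator = 0.0609 + 0.0186 = 0.0795
PPV = 0.0609 / 0.0795 = 0.766038
As percentage = 76.6


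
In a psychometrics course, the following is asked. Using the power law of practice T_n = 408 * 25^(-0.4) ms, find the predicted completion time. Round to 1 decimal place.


T_n = 408 * 25^(-0.4)
25^(-0.4) = 0.275946
T_n = 408 * 0.275946
= 112.6 ms


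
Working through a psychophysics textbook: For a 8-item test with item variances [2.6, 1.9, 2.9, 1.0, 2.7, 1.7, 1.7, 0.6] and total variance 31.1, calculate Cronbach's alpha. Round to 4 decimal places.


alpha = (k/(k-1)) * (1 - sum(s_i^2)/s_total^2)
sum(item variances) = 15.1
k/(k-1) = 8/7 = 1.142857
1 - 15.1/31.1 = 1 - 0.485531 = 0.514469
alpha = 1.142857 * 0.514469
= 0.5880


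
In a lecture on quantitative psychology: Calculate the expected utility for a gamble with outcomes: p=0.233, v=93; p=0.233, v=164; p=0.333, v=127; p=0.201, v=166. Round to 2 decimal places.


EU = sum(p_i * v_i)
0.233 * 93 = 21.669
0.233 * 164 = 38.212
0.333 * 127 = 42.291
0.201 * 166 = 33.366
EU = 21.669 + 38.212 + 42.291 + 33.366
= 135.54


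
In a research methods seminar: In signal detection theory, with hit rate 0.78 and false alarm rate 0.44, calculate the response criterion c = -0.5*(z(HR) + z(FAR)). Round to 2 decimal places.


c = -0.5 * (z(HR) + z(FAR))
z(0.78) = 0.7722
z(0.44) = -0.151
c = -0.5 * (0.7722 + -0.151)
= -0.5 * 0.6212
= -0.31


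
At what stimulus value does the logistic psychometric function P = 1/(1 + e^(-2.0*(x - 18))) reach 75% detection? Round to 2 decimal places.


At P = 0.75: 0.75 = 1/(1 + e^(-k*(x-x0)))
Solving: e^(-k*(x-x0)) = 1/3
x = x0 + ln(3)/k
ln(3) = 1.0986
x = 18 + 1.0986/2.0
= 18 + 0.5493
= 18.55


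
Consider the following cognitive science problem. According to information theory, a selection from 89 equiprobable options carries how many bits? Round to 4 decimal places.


H = log2(n)
H = log2(89)
= 6.4757


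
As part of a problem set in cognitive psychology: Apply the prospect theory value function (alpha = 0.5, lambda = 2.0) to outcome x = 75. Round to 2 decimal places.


Since x = 75 >= 0, use v(x) = x^0.5
75^0.5 = 8.6603
v(75) = 8.66


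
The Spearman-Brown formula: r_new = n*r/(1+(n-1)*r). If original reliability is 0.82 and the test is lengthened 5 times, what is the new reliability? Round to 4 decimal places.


r_new = n*r / (1 + (n-1)*r)
Numerator = 5 * 0.82 = 4.1
Denominator = 1 + 4 * 0.82 = 4.28
r_new = 4.1 / 4.28
= 0.9579


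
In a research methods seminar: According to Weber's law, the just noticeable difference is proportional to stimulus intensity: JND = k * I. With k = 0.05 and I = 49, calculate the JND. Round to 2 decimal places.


JND = k * I
JND = 0.05 * 49
= 2.45


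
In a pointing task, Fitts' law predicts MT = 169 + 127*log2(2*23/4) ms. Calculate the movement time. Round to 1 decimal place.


MT = 169 + 127 * log2(2*23/4)
2D/W = 11.5
log2(11.5) = 3.5236
MT = 169 + 127 * 3.5236
= 616.5 ms


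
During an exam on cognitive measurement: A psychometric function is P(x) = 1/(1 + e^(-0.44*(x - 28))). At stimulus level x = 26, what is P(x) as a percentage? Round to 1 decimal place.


P(x) = 1/(1 + e^(-0.44*(26 - 28)))
Exponent = -0.44 * -2 = 0.88
e^(0.88) = 2.4109
P = 1/(1 + 2.4109) = 0.293178
Percentage = 29.3


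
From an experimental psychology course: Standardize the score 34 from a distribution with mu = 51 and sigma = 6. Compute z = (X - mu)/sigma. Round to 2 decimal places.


z = (X - mu) / sigma
= (34 - 51) / 6
= -17 / 6
= -2.83


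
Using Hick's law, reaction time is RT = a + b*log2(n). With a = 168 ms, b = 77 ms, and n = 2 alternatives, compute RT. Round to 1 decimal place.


RT = 168 + 77 * log2(2)
log2(2) = 1.0
RT = 168 + 77 * 1.0
= 168 + 77.0
= 245.0 ms


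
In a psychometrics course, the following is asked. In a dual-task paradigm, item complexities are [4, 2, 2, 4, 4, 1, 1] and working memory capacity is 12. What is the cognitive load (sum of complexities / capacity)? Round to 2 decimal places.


Total complexity = 4 + 2 + 2 + 4 + 4 + 1 + 1 = 18
Load = total / capacity = 18 / 12
= 1.50


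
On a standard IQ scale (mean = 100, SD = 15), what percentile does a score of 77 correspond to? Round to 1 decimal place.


z = (IQ - mean) / SD
z = (77 - 100) / 15 = -1.5333
Percentile = Phi(-1.5333) * 100
Phi(-1.5333) = 0.062601
= 6.3


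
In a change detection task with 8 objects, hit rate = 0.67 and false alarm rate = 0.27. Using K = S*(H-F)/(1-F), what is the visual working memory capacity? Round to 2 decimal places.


K = S * (H - F) / (1 - F)
H - F = 0.4
1 - F = 0.73
K = 8 * 0.4 / 0.73
= 4.38


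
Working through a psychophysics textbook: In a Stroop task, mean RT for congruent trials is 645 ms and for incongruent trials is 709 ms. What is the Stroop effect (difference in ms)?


Stroop effect = RT(incongruent) - RT(congruent)
= 709 - 645
= 64 ms


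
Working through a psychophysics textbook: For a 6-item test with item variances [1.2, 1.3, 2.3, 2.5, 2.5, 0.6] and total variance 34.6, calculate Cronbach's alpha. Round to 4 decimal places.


alpha = (k/(k-1)) * (1 - sum(s_i^2)/s_total^2)
sum(item variances) = 10.4
k/(k-1) = 6/5 = 1.2
1 - 10.4/34.6 = 1 - 0.300578 = 0.699422
alpha = 1.2 * 0.699422
= 0.8393


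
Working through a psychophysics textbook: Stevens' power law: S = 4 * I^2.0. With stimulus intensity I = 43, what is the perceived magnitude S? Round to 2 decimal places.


S = 4 * 43^2.0
43^2.0 = 1849.0
S = 4 * 1849.0
= 7396.00


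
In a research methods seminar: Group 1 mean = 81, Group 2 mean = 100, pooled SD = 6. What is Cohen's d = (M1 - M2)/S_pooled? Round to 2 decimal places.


Cohen's d = (M1 - M2) / S_pooled
= (81 - 100) / 6
= -19 / 6
= -3.17


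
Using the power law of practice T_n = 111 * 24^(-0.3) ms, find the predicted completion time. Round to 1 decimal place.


T_n = 111 * 24^(-0.3)
24^(-0.3) = 0.385422
T_n = 111 * 0.385422
= 42.8 ms


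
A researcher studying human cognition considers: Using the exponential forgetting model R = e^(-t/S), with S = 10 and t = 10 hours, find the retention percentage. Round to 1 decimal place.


R = e^(-t/S)
-t/S = -10/10 = -1.0
R = e^(-1.0) = 0.367879
Percentage = 0.367879 * 100
= 36.8


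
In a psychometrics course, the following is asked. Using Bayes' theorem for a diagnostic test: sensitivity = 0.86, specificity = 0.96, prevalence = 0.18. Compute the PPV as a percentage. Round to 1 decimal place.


PPV = (sens * prev) / (sens * prev + (1-spec) * (1-prev))
Numerator = 0.86 * 0.18 = 0.1548
P(positive and no disease) = (1 - spec) * (1 - prev) = (1 - 0.96) * (1 - 0.18) = 0.0328
Denominator = 0.1548 + 0.0328 = 0.1876
PPV = 0.1548 / 0.1876 = 0.82516
As percentage = 82.5


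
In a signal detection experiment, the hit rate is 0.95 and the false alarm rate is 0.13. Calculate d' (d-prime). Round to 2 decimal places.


d' = z(HR) - z(FAR)
z(0.95) = 1.6449
z(0.13) = -1.1264
d' = 1.6449 - -1.1264
= 2.77


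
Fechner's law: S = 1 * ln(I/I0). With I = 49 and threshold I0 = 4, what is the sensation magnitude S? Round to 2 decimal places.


S = 1 * ln(49/4)
I/I0 = 12.25
ln(12.25) = 2.5055
S = 1 * 2.5055
= 2.51


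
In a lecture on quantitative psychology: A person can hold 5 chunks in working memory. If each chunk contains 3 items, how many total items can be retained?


Total items = chunks * items_per_chunk
= 5 * 3
= 15


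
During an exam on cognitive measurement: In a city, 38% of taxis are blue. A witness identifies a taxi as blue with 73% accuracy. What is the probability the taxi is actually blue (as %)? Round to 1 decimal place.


P(blue | says blue) = P(says blue | blue)*P(blue) / [P(says blue | blue)*P(blue) + P(says blue | not blue)*P(not blue)]
Numerator = 0.73 * 0.38 = 0.2774
False identification = 0.27 * 0.62 = 0.1674
P = 0.2774 / (0.2774 + 0.1674)
= 0.2774 / 0.4448
As percentage = 62.4


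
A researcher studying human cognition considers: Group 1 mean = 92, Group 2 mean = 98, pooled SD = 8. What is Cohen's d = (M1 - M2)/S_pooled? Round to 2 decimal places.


Cohen's d = (M1 - M2) / S_pooled
= (92 - 98) / 8
= -6 / 8
= -0.75


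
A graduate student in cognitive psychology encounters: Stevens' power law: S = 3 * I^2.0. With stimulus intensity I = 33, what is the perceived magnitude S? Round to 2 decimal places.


S = 3 * 33^2.0
33^2.0 = 1089.0
S = 3 * 1089.0
= 3267.00


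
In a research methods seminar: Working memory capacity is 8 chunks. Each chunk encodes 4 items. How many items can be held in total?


Total items = chunks * items_per_chunk
= 8 * 4
= 32


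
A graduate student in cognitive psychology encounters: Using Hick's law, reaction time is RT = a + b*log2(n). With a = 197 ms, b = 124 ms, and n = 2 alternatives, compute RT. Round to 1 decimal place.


RT = 197 + 124 * log2(2)
log2(2) = 1.0
RT = 197 + 124 * 1.0
= 197 + 124.0
= 321.0 ms


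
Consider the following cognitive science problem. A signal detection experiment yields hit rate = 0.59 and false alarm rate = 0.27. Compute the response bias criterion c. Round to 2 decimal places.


c = -0.5 * (z(HR) + z(FAR))
z(0.59) = 0.2275
z(0.27) = -0.6128
c = -0.5 * (0.2275 + -0.6128)
= -0.5 * -0.3853
= 0.19


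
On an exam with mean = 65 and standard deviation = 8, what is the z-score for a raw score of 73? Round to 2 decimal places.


z = (X - mu) / sigma
= (73 - 65) / 8
= 8 / 8
= 1.00


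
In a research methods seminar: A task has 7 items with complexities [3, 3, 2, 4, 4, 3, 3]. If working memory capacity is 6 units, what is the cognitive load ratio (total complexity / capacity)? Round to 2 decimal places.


Total complexity = 3 + 3 + 2 + 4 + 4 + 3 + 3 = 22
Load = total / capacity = 22 / 6
= 3.67


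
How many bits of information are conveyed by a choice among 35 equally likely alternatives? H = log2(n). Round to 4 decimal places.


H = log2(n)
H = log2(35)
= 5.1293


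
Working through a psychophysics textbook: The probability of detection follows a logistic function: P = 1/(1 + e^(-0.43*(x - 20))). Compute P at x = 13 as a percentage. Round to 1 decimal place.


P(x) = 1/(1 + e^(-0.43*(13 - 20)))
Exponent = -0.43 * -7 = 3.01
e^(3.01) = 20.2874
P = 1/(1 + 20.2874) = 0.046976
Percentage = 4.7


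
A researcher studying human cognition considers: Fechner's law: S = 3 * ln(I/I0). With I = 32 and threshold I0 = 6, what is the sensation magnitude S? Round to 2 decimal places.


S = 3 * ln(32/6)
I/I0 = 5.333333
ln(5.333333) = 1.674
S = 3 * 1.674
= 5.02


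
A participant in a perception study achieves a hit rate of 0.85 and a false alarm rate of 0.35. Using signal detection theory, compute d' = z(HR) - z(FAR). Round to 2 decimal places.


d' = z(HR) - z(FAR)
z(0.85) = 1.0364
z(0.35) = -0.3853
d' = 1.0364 - -0.3853
= 1.42


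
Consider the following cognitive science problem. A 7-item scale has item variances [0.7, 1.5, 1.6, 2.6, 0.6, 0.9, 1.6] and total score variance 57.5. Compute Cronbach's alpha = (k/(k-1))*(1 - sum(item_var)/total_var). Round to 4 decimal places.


alpha = (k/(k-1)) * (1 - sum(s_i^2)/s_total^2)
sum(item variances) = 9.5
k/(k-1) = 7/6 = 1.166667
1 - 9.5/57.5 = 1 - 0.165217 = 0.834783
alpha = 1.166667 * 0.834783
= 0.9739


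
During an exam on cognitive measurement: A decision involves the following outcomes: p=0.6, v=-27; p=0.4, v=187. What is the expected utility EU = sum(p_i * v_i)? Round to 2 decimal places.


EU = sum(p_i * v_i)
0.6 * -27 = -16.2
0.4 * 187 = 74.8
EU = -16.2 + 74.8
= 58.60


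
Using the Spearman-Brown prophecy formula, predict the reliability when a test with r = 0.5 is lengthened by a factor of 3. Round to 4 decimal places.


r_new = n*r / (1 + (n-1)*r)
Numerator = 3 * 0.5 = 1.5
Denominator = 1 + 2 * 0.5 = 2.0
r_new = 1.5 / 2.0
= 0.7500


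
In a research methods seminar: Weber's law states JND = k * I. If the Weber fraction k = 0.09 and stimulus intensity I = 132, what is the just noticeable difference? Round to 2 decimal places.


JND = k * I
JND = 0.09 * 132
= 11.88


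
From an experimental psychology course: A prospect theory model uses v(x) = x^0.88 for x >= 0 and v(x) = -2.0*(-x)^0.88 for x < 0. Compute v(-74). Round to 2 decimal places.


Since x = -74 < 0, use v(x) = -lambda*(-x)^alpha
(-x) = 74
74^0.88 = 44.1493
v(-74) = -2.0 * 44.1493
= -88.30


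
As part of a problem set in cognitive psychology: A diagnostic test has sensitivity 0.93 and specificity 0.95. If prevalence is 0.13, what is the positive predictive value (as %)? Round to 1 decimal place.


PPV = (sens * prev) / (sens * prev + (1-spec) * (1-prev))
Numerator = 0.93 * 0.13 = 0.1209
P(positive and no disease) = (1 - spec) * (1 - prev) = (1 - 0.95) * (1 - 0.13) = 0.0435
Denominator = 0.1209 + 0.0435 = 0.1644
PPV = 0.1209 / 0.1644 = 0.735401
As percentage = 73.5


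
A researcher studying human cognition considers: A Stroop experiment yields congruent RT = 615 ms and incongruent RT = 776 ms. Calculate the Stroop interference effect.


Stroop effect = RT(incongruent) - RT(congruent)
= 776 - 615
= 161 ms


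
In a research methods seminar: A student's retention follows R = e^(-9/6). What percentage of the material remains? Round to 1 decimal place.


R = e^(-t/S)
-t/S = -9/6 = -1.5
R = e^(-1.5) = 0.22313
Percentage = 0.22313 * 100
= 22.3


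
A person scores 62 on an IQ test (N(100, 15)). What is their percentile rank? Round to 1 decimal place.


z = (IQ - mean) / SD
z = (62 - 100) / 15 = -2.5333
Percentile = Phi(-2.5333) * 100
Phi(-2.5333) = 0.00565
= 0.6


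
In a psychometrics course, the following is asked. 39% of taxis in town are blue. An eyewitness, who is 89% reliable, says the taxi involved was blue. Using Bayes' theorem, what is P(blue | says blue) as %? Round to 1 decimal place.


P(blue | says blue) = P(says blue | blue)*P(blue) / [P(says blue | blue)*P(blue) + P(says blue | not blue)*P(not blue)]
Numerator = 0.89 * 0.39 = 0.3471
False identification = 0.11 * 0.61 = 0.0671
P = 0.3471 / (0.3471 + 0.0671)
= 0.3471 / 0.4142
As percentage = 83.8


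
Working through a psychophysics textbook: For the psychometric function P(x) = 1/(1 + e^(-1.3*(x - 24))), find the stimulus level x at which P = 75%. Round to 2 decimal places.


At P = 0.75: 0.75 = 1/(1 + e^(-k*(x-x0)))
Solving: e^(-k*(x-x0)) = 1/3
x = x0 + ln(3)/k
ln(3) = 1.0986
x = 24 + 1.0986/1.3
= 24 + 0.8451
= 24.85


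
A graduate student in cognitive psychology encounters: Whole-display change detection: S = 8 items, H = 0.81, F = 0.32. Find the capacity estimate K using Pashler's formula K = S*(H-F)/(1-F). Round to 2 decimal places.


K = S * (H - F) / (1 - F)
H - F = 0.49
1 - F = 0.68
K = 8 * 0.49 / 0.68
= 5.76


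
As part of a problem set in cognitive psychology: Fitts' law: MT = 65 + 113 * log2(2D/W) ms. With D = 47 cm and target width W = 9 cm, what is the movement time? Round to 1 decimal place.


MT = 65 + 113 * log2(2*47/9)
2D/W = 10.444444
log2(10.444444) = 3.3847
MT = 65 + 113 * 3.3847
= 447.5 ms


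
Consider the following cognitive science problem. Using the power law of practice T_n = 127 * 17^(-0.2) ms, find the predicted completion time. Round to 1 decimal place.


T_n = 127 * 17^(-0.2)
17^(-0.2) = 0.567427
T_n = 127 * 0.567427
= 72.1 ms
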